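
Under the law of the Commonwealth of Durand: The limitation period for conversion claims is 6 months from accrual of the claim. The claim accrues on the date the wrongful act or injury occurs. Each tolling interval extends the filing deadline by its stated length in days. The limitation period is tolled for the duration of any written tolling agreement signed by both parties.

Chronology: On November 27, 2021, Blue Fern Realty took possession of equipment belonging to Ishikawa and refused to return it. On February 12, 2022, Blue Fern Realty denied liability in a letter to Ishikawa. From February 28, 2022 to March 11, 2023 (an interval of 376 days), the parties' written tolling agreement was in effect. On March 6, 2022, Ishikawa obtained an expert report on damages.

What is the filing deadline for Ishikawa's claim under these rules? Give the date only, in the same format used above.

The claim accrued on November 27, 2021, the date of the act.
The untolled deadline — 6 months after November 27, 2021 — is May 27, 2022.
The written tolling agreement from February 28, 2022 to March 11, 2023 tolled the period for 376 days, extending the deadline to June 7, 2023.
None of the other events listed affects the running of the period under the stated rules.

June 7, 2023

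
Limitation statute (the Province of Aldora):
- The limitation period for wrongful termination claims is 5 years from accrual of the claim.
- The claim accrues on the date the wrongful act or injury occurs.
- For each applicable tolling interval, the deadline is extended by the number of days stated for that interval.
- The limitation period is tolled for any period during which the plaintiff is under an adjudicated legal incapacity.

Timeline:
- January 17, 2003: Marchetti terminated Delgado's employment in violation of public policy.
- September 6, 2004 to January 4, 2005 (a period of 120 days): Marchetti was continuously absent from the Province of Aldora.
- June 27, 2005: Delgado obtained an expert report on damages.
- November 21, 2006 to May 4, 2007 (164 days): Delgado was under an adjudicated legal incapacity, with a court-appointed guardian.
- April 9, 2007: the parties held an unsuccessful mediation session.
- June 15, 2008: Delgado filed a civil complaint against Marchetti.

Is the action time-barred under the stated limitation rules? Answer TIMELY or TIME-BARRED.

TIMELY

The limitation period began to run on January 17, 2003.
Adding the 5 years base period to January 17, 2003 gives a deadline of January 17, 2008, before any tolling.
The plaintiff's legal incapacity from November 21, 2006 to May 4, 2007 tolled the period for 164 days, extending the deadline to June 29, 2008.
Although the defendant's absence ran from September 6, 2004 to January 4, 2005, the stated rules do not make that a tolling event, so it is disregarded.
Nothing else in the chronology tolls or restarts the period.
Delgado filed on June 15, 2008, before the June 29, 2008 deadline, so the action is timely.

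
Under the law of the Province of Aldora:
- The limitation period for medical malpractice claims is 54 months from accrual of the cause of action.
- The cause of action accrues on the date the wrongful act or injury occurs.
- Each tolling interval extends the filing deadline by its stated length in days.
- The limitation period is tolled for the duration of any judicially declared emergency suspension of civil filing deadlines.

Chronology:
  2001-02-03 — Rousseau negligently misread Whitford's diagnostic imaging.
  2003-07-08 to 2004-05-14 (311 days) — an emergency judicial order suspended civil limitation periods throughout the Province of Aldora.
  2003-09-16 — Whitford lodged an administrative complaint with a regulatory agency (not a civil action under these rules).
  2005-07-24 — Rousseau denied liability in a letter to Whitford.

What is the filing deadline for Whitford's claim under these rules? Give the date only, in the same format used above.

2006-06-10

The cause of action accrued on 2001-02-03, the date of the act.
The untolled deadline — 54 months after 2001-02-03 — is 2005-08-03.
The period was tolled for 311 days by the emergency suspension of filing deadlines (2003-07-08 to 2004-05-14), pushing the deadline to 2006-06-10.
None of the other events listed affects the running of the period under the stated rules.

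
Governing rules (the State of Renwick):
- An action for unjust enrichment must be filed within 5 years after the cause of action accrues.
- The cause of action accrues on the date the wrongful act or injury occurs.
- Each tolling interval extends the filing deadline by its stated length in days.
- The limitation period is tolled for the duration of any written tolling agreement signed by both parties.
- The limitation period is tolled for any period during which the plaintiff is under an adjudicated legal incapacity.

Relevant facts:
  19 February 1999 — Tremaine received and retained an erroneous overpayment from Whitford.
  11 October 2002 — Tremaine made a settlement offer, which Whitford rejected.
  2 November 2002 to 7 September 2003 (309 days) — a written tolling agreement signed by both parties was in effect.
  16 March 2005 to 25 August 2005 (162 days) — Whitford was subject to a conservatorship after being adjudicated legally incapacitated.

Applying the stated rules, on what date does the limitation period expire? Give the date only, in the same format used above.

24 December 2004

The cause of action accrued on 19 February 1999, the date of the act.
5 years from 19 February 1999 is 19 February 2004.
Because the written tolling agreement ran from 2 November 2002 to 7 September 2003, the deadline is extended by 309 days to 24 December 2004.
The plaintiff's legal incapacity from 16 March 2005 to 25 August 2005 began after the period had already run on 24 December 2004, so it has no tolling effect.
The other events in the timeline have no effect on the limitation period under the stated rules.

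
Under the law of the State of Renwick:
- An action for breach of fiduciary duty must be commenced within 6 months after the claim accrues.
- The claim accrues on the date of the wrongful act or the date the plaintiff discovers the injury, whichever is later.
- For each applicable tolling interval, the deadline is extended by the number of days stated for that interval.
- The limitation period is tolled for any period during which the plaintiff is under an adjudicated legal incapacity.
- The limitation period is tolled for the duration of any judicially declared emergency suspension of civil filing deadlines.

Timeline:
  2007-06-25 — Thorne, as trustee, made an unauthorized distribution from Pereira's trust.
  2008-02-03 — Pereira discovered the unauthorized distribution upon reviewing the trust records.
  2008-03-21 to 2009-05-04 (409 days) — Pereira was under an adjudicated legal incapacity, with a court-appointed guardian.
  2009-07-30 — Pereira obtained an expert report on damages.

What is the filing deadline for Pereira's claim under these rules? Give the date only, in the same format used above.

2009-09-16

The claim accrued on 2008-02-03 — the later of the 2007-06-25 act and the 2008-02-03 discovery.
Adding the 6 months base period to 2008-02-03 gives a deadline of 2008-08-03, before any tolling.
The period was tolled for 409 days by the plaintiff's legal incapacity (2008-03-21 to 2009-05-04), pushing the deadline to 2009-09-16.
Nothing else in the chronology tolls or restarts the period.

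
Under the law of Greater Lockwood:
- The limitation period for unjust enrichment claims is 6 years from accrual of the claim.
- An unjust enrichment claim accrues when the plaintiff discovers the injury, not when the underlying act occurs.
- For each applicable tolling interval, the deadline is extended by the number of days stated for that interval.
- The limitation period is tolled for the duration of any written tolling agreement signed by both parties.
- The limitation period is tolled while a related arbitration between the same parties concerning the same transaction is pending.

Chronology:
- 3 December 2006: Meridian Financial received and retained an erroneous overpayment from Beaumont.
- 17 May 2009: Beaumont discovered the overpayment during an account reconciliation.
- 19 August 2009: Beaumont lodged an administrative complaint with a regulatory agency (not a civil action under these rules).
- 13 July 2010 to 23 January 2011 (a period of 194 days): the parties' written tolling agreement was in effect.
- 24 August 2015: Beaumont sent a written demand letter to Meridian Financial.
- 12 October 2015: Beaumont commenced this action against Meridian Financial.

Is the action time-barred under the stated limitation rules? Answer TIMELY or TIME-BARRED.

TIMELY

The claim did not accrue until Beaumont discovered the injury on 17 May 2009; the 3 December 2006 act date does not start the clock under the stated rule.
Adding the 6 years base period to 17 May 2009 gives a deadline of 17 May 2015, before any tolling.
The period was tolled for 194 days by the written tolling agreement (13 July 2010 to 23 January 2011), pushing the deadline to 27 November 2015.
The other events in the timeline have no effect on the limitation period under the stated rules.
The 12 October 2015 filing precedes the 27 November 2015 deadline; the claim is timely.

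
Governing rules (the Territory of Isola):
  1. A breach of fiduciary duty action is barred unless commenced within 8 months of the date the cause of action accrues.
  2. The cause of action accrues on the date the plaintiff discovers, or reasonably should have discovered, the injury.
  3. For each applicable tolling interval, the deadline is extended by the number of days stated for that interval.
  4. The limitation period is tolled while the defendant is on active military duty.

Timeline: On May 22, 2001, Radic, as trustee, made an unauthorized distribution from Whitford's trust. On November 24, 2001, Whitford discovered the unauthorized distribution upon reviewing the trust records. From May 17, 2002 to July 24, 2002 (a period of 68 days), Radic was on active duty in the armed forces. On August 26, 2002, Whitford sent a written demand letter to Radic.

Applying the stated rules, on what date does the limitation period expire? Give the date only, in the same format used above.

Under the discovery rule, the claim accrued on November 24, 2001, when Whitford discovered the injury — not on the May 22, 2001 date of the underlying act.
8 months from November 24, 2001 is July 24, 2002.
The period was tolled for 68 days by the defendant's active military service (May 17, 2002 to July 24, 2002), pushing the deadline to September 30, 2002.
The other events in the timeline have no effect on the limitation period under the stated rules.

September 30, 2002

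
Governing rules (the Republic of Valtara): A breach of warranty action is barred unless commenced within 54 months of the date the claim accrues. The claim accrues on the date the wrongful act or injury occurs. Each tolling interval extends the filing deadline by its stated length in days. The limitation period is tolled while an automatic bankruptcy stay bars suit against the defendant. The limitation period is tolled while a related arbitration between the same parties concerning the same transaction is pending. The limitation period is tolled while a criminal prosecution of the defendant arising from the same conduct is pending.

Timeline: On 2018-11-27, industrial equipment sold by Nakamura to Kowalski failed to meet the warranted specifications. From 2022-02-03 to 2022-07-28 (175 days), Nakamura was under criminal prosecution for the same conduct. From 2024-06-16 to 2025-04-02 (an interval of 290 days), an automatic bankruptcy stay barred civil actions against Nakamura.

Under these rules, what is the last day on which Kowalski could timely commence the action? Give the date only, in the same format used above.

2023-11-18

The claim accrued on 2018-11-27, the date of the act.
Adding the 54 months base period to 2018-11-27 gives a deadline of 2023-05-27, before any tolling.
The pending criminal prosecution from 2022-02-03 to 2022-07-28 tolled the period for 175 days, extending the deadline to 2023-11-18.
The automatic bankruptcy stay starting 2024-06-16 came too late — the period had run on 2023-11-18 — and so does not extend the deadline.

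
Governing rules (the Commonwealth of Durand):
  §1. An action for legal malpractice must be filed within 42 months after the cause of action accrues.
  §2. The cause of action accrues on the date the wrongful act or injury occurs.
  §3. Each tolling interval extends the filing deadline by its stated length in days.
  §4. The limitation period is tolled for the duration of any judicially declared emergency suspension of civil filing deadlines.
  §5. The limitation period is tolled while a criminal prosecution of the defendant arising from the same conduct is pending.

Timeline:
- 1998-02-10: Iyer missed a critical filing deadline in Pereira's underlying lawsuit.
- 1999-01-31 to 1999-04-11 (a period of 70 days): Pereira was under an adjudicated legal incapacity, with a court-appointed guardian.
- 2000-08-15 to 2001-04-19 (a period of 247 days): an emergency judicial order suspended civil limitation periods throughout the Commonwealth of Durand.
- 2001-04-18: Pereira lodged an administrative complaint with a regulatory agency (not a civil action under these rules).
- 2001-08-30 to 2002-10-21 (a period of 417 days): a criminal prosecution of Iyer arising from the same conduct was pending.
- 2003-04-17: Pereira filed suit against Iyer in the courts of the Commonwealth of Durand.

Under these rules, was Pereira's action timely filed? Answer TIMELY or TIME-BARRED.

The cause of action accrued on 1998-02-10, the date of the act.
Adding the 42 months base period to 1998-02-10 gives a deadline of 2001-08-10, before any tolling.
Because the emergency suspension of filing deadlines ran from 2000-08-15 to 2001-04-19, the deadline is extended by 247 days to 2002-04-14.
The period was tolled for 417 days by the pending criminal prosecution (2001-08-30 to 2002-10-21), pushing the deadline to 2003-06-05.
The plaintiff's legal incapacity from 1999-01-31 to 1999-04-11 does not toll the period, because no stated rule makes the plaintiff's incapacity a tolling event.
The other events in the timeline have no effect on the limitation period under the stated rules.
Filing on 2003-04-17 beat the 2003-06-05 deadline — the action is timely.

TIMELY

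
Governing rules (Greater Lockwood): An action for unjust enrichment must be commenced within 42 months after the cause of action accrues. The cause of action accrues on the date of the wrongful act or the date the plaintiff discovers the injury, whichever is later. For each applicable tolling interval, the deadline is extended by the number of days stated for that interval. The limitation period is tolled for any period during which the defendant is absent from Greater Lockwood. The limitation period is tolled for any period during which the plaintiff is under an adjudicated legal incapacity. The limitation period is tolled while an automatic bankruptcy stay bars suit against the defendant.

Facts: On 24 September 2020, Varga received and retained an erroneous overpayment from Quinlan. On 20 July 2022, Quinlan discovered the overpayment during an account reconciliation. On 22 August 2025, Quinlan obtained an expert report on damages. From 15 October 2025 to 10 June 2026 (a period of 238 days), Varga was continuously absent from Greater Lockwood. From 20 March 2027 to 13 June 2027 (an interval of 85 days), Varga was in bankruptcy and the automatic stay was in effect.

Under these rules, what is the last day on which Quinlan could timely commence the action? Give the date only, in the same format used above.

The claim accrued on 20 July 2022 — the later of the 24 September 2020 act and the 20 July 2022 discovery.
Adding the 42 months base period to 20 July 2022 gives a deadline of 20 January 2026, before any tolling.
The period was tolled for 238 days by the defendant's absence from the jurisdiction (15 October 2025 to 10 June 2026), pushing the deadline to 15 September 2026.
By the time the automatic bankruptcy stay began on 20 March 2027, the limitation period had already expired on 15 September 2026; that interval cannot revive it.
The other events in the timeline have no effect on the limitation period under the stated rules.

15 September 2026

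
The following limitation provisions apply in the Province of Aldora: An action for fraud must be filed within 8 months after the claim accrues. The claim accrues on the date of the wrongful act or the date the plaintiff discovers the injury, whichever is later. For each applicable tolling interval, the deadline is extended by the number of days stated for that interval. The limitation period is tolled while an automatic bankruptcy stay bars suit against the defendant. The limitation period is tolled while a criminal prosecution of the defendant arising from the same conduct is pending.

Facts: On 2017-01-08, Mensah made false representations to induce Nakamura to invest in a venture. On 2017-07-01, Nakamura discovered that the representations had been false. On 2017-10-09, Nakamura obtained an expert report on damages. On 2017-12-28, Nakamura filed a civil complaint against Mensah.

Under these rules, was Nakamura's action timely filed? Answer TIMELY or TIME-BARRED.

The claim accrued on 2017-07-01 — the later of the 2017-01-08 act and the 2017-07-01 discovery.
Adding the 8 months base period to 2017-07-01 gives a deadline of 2018-03-01, before any tolling.
The other events in the timeline have no effect on the limitation period under the stated rules.
Nakamura filed on 2017-12-28, before the 2018-03-01 deadline, so the action is timely.

TIMELY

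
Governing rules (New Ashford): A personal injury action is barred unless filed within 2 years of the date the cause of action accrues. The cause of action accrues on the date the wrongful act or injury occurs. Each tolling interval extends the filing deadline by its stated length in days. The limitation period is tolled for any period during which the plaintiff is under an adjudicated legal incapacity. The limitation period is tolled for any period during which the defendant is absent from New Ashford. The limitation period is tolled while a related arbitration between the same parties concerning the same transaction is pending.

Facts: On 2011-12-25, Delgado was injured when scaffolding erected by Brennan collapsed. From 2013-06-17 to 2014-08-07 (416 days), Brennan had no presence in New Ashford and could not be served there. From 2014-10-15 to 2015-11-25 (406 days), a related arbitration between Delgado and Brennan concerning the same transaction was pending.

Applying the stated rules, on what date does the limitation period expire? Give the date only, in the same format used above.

The claim accrued on 2011-12-25, when the wrongful act occurred.
2 years from 2011-12-25 is 2013-12-25.
The period was tolled for 416 days by the defendant's absence from the jurisdiction (2013-06-17 to 2014-08-07), pushing the deadline to 2015-02-14.
The period was tolled for 406 days by the pending related arbitration (2014-10-15 to 2015-11-25), pushing the deadline to 2016-03-26.

2016-03-26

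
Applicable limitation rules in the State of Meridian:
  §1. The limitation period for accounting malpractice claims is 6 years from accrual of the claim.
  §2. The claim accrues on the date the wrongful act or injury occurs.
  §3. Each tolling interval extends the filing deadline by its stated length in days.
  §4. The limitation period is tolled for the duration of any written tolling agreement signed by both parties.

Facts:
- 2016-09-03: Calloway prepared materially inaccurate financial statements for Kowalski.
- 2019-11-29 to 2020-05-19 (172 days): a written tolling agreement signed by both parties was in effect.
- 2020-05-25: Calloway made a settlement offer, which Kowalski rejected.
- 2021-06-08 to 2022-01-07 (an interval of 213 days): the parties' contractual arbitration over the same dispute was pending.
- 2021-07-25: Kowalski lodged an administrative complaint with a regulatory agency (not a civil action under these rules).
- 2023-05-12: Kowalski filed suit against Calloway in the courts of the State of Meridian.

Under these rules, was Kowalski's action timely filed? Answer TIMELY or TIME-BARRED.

TIME-BARRED

The claim accrued on 2016-09-03, the date of the act.
6 years from 2016-09-03 is 2022-09-03.
The period was tolled for 172 days by the written tolling agreement (2019-11-29 to 2020-05-19), pushing the deadline to 2023-02-22.
No stated provision tolls the period for a pending arbitration, so the interval from 2021-06-08 to 2022-01-07 has no effect on the deadline.
The other events in the timeline have no effect on the limitation period under the stated rules.
Kowalski filed on 2023-05-12, after the 2023-02-22 deadline, so the action is time-barred.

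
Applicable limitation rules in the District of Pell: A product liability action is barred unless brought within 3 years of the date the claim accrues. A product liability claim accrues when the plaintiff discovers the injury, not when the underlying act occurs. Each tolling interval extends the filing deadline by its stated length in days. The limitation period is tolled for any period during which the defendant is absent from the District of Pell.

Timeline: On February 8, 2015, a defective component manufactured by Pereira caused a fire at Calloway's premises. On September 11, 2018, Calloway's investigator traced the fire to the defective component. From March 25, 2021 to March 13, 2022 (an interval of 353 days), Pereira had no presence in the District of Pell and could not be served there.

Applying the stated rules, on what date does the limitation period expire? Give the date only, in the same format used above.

August 30, 2022

Accrual is tied to discovery, so the period began on September 11, 2018 rather than on February 8, 2015 when the act occurred.
The untolled deadline — 3 years after September 11, 2018 — is September 11, 2021.
The defendant's absence from the jurisdiction from March 25, 2021 to March 13, 2022 tolled the period for 353 days, extending the deadline to August 30, 2022.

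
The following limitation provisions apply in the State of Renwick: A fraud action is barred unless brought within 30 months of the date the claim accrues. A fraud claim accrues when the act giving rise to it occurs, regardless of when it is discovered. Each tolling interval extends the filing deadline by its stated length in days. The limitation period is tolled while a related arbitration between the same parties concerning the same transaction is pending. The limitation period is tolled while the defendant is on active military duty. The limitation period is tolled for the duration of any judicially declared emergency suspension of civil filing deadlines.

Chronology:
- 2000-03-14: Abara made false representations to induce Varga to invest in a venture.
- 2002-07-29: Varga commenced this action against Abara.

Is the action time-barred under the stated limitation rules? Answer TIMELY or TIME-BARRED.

The claim accrued on 2000-03-14, when the wrongful act occurred.
The untolled deadline — 30 months after 2000-03-14 — is 2002-09-14.
Filing on 2002-07-29 beat the 2002-09-14 deadline — the action is timely.

TIMELY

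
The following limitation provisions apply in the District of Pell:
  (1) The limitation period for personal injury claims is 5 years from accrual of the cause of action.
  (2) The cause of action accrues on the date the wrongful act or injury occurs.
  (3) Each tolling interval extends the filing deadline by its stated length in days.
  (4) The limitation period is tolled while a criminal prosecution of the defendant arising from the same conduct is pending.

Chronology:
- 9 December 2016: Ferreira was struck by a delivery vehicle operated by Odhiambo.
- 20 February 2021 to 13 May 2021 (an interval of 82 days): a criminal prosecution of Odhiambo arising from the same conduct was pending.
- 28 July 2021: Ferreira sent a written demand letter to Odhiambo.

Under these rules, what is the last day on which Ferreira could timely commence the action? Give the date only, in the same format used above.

The claim accrued on 9 December 2016, when the wrongful act occurred.
The untolled deadline — 5 years after 9 December 2016 — is 9 December 2021.
The pending criminal prosecution from 20 February 2021 to 13 May 2021 tolled the period for 82 days, extending the deadline to 1 March 2022.
The other events in the timeline have no effect on the limitation period under the stated rules.

1 March 2022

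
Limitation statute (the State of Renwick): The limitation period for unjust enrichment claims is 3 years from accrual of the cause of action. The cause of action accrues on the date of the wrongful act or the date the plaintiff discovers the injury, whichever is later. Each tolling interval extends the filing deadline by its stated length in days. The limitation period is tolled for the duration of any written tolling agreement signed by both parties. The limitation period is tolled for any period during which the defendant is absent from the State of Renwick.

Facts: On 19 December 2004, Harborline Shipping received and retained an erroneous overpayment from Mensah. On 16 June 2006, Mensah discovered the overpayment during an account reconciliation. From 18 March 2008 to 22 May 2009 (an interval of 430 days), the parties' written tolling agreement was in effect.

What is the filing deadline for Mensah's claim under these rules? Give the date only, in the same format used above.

20 August 2010

The claim accrued on 16 June 2006 — the later of the 19 December 2004 act and the 16 June 2006 discovery.
3 years from 16 June 2006 is 16 June 2009.
The period was tolled for 430 days by the written tolling agreement (18 March 2008 to 22 May 2009), pushing the deadline to 20 August 2010.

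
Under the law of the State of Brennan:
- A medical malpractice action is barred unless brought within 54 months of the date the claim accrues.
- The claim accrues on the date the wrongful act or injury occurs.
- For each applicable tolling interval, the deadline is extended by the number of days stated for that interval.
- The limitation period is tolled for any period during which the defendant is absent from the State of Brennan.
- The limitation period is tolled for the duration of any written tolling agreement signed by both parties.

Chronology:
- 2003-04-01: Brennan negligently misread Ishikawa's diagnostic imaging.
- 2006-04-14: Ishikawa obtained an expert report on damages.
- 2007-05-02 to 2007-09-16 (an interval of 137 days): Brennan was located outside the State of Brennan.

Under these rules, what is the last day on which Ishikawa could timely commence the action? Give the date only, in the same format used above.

2008-02-15

The claim accrued on 2003-04-01, the date of the act.
Adding the 54 months base period to 2003-04-01 gives a deadline of 2007-10-01, before any tolling.
Because the defendant's absence from the jurisdiction ran from 2007-05-02 to 2007-09-16, the deadline is extended by 137 days to 2008-02-15.
Nothing else in the chronology tolls or restarts the period.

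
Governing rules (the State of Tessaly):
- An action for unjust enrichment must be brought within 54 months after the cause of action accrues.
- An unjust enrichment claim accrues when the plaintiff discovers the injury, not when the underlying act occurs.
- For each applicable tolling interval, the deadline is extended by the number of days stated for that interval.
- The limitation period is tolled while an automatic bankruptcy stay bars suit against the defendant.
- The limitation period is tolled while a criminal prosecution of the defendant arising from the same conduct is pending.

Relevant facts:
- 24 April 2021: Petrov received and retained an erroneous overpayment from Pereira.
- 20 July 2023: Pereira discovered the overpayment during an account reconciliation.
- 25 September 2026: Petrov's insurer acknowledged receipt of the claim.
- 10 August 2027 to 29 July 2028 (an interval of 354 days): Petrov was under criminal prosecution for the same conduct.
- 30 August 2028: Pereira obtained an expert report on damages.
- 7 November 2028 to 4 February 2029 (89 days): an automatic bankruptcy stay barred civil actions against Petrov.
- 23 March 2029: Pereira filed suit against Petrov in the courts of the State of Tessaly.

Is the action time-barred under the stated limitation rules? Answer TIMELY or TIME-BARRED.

TIMELY

The claim did not accrue until Pereira discovered the injury on 20 July 2023; the 24 April 2021 act date does not start the clock under the stated rule.
Adding the 54 months base period to 20 July 2023 gives a deadline of 20 January 2028, before any tolling.
The period was tolled for 354 days by the pending criminal prosecution (10 August 2027 to 29 July 2028), pushing the deadline to 8 January 2029.
The period was tolled for 89 days by the automatic bankruptcy stay (7 November 2028 to 4 February 2029), pushing the deadline to 7 April 2029.
Nothing else in the chronology tolls or restarts the period.
The 23 March 2029 filing precedes the 7 April 2029 deadline; the claim is timely.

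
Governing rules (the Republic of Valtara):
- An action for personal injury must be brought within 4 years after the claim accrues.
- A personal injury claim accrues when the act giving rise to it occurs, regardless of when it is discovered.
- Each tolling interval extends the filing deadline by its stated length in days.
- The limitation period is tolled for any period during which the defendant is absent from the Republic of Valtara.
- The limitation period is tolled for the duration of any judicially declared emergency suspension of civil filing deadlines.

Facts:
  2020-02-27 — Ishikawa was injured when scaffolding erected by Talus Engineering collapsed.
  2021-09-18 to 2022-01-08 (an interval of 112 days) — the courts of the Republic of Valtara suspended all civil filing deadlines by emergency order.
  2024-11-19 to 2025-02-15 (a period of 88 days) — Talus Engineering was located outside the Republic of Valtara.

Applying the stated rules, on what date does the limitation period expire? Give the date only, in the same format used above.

2024-06-18

The claim accrued on 2020-02-27, the date of the act.
The untolled deadline — 4 years after 2020-02-27 — is 2024-02-27.
The period was tolled for 112 days by the emergency suspension of filing deadlines (2021-09-18 to 2022-01-08), pushing the deadline to 2024-06-18.
By the time the defendant's absence from the jurisdiction began on 2024-11-19, the limitation period had already expired on 2024-06-18; that interval cannot revive it.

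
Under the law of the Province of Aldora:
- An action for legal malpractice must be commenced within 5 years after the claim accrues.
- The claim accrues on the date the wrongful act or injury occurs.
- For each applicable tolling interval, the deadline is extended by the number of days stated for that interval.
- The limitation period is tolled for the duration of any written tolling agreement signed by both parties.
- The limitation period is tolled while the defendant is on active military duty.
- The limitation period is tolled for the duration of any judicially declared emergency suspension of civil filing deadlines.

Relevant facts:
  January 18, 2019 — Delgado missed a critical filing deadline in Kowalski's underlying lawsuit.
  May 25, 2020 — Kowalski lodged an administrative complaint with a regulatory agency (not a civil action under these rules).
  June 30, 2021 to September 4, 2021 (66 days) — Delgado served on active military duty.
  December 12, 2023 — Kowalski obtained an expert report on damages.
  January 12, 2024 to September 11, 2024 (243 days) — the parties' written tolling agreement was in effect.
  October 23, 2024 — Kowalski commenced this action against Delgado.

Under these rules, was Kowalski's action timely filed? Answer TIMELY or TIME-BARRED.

The claim accrued on January 18, 2019, the date of the act.
Adding the 5 years base period to January 18, 2019 gives a deadline of January 18, 2024, before any tolling.
Because the defendant's active military service ran from June 30, 2021 to September 4, 2021, the deadline is extended by 66 days to March 24, 2024.
The period was tolled for 243 days by the written tolling agreement (January 12, 2024 to September 11, 2024), pushing the deadline to November 22, 2024.
None of the other events listed affects the running of the period under the stated rules.
The October 23, 2024 filing precedes the November 22, 2024 deadline; the claim is timely.

TIMELY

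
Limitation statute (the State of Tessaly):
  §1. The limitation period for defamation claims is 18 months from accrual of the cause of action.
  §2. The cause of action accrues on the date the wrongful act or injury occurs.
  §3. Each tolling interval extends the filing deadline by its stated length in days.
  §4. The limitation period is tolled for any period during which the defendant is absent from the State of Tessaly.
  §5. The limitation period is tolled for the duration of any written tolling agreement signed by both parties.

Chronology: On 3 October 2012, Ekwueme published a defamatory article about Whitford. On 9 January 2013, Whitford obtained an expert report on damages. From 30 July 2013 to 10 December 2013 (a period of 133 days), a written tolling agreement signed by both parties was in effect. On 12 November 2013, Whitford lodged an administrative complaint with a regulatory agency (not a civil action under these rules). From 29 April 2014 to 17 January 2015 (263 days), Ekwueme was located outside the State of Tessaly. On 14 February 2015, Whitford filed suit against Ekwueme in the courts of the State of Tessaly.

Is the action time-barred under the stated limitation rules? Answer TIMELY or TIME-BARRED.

TIMELY

The claim accrued on 3 October 2012, when the wrongful act occurred.
18 months from 3 October 2012 is 3 April 2014.
The written tolling agreement from 30 July 2013 to 10 December 2013 tolled the period for 133 days, extending the deadline to 14 August 2014.
The defendant's absence from the jurisdiction from 29 April 2014 to 17 January 2015 tolled the period for 263 days, extending the deadline to 4 May 2015.
None of the other events listed affects the running of the period under the stated rules.
Whitford filed on 14 February 2015, before the 4 May 2015 deadline, so the action is timely.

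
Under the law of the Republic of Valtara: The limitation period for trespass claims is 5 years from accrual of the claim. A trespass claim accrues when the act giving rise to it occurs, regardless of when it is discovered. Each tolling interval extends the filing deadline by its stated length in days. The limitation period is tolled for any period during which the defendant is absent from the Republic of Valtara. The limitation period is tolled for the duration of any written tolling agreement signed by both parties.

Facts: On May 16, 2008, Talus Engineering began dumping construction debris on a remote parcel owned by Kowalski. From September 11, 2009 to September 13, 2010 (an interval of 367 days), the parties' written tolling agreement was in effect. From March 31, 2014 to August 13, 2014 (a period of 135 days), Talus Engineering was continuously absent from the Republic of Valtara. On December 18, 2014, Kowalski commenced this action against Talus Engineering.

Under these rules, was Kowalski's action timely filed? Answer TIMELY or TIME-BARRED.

The claim accrued on May 16, 2008, the date of the act.
Adding the 5 years base period to May 16, 2008 gives a deadline of May 16, 2013, before any tolling.
Because the written tolling agreement ran from September 11, 2009 to September 13, 2010, the deadline is extended by 367 days to May 18, 2014.
The period was tolled for 135 days by the defendant's absence from the jurisdiction (March 31, 2014 to August 13, 2014), pushing the deadline to September 30, 2014.
Kowalski filed on December 18, 2014, after the September 30, 2014 deadline, so the action is time-barred.

TIME-BARRED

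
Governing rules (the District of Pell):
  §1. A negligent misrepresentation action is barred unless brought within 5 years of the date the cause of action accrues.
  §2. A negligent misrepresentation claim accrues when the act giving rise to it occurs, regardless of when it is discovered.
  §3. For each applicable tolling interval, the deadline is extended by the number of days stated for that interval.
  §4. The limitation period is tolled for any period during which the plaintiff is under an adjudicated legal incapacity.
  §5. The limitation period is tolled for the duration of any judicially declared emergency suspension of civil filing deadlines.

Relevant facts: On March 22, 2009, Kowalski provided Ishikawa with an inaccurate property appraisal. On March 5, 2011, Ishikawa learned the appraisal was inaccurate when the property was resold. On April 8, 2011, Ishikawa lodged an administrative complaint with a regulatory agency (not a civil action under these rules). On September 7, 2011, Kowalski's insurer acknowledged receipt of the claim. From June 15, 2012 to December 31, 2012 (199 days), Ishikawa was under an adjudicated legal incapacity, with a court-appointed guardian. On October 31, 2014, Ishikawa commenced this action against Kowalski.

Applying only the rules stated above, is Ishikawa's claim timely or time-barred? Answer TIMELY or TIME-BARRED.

TIME-BARRED

Because the rule ties accrual to occurrence, the claim accrued on March 22, 2009, not on the March 5, 2011 discovery date.
5 years from March 22, 2009 is March 22, 2014.
The period was tolled for 199 days by the plaintiff's legal incapacity (June 15, 2012 to December 31, 2012), pushing the deadline to October 7, 2014.
None of the other events listed affects the running of the period under the stated rules.
Ishikawa filed on October 31, 2014, after the October 7, 2014 deadline, so the action is time-barred.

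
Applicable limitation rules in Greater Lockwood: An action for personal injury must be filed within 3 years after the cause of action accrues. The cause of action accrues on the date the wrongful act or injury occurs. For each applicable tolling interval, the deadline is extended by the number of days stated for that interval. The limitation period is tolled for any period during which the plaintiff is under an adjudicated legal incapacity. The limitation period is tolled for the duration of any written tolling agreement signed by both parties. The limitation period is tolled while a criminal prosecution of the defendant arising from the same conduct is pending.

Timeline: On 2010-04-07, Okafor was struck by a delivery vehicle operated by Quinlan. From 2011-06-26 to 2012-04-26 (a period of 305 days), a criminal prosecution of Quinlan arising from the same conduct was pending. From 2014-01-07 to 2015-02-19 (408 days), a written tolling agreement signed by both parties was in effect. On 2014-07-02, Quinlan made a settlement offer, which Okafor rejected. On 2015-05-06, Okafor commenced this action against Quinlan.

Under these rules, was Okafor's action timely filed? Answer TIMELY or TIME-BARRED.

TIME-BARRED

The claim accrued on 2010-04-07, when the wrongful act occurred.
Adding the 3 years base period to 2010-04-07 gives a deadline of 2013-04-07, before any tolling.
The period was tolled for 305 days by the pending criminal prosecution (2011-06-26 to 2012-04-26), pushing the deadline to 2014-02-06.
The written tolling agreement from 2014-01-07 to 2015-02-19 tolled the period for 408 days, extending the deadline to 2015-03-21.
Nothing else in the chronology tolls or restarts the period.
The 2015-05-06 filing falls after the 2015-03-21 deadline; the claim is time-barred.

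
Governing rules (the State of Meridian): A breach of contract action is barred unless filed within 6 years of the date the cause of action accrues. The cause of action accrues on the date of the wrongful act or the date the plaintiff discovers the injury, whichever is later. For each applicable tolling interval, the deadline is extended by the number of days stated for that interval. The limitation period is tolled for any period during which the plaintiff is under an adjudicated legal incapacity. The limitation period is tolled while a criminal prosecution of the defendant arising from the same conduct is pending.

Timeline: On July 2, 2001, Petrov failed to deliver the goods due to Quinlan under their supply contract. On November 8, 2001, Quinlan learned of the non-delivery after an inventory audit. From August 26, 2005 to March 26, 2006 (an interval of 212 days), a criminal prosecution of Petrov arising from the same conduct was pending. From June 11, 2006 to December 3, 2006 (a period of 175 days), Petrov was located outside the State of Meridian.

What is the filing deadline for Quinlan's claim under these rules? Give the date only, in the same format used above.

June 7, 2008

Because discovery on November 8, 2001 post-dates the July 2, 2001 act, accrual under the later-of rule falls on November 8, 2001.
Adding the 6 years base period to November 8, 2001 gives a deadline of November 8, 2007, before any tolling.
Because the pending criminal prosecution ran from August 26, 2005 to March 26, 2006, the deadline is extended by 212 days to June 7, 2008.
Although the defendant's absence ran from June 11, 2006 to December 3, 2006, the stated rules do not make that a tolling event, so it is disregarded.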